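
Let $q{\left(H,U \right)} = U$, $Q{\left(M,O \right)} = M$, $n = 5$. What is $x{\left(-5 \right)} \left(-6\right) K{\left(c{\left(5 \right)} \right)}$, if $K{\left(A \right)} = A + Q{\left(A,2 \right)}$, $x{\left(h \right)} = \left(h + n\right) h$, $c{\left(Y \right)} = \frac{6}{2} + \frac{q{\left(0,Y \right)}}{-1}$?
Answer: $0$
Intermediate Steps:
$c{\left(Y \right)} = 3 - Y$ ($c{\left(Y \right)} = \frac{6}{2} + \frac{Y}{-1} = 6 \cdot \frac{1}{2} + Y \left(-1\right) = 3 - Y$)
$x{\left(h \right)} = h \left(5 + h\right)$ ($x{\left(h \right)} = \left(h + 5\right) h = \left(5 + h\right) h = h \left(5 + h\right)$)
$K{\left(A \right)} = 2 A$ ($K{\left(A \right)} = A + A = 2 A$)
$x{\left(-5 \right)} \left(-6\right) K{\left(c{\left(5 \right)} \right)} = - 5 \left(5 - 5\right) \left(-6\right) 2 \left(3 - 5\right) = \left(-5\right) 0 \left(-6\right) 2 \left(3 - 5\right) = 0 \left(-6\right) 2 \left(-2\right) = 0 \left(-4\right) = 0$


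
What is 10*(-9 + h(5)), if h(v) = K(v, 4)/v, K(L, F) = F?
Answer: -82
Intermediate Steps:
h(v) = 4/v
10*(-9 + h(5)) = 10*(-9 + 4/5) = 10*(-41/5) = -82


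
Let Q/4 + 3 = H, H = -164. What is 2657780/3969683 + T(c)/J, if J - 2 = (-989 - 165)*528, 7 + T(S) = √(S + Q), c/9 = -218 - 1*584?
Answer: 1619439719581/2418767548730 - I*√7886/609310 ≈ 0.66953 - 0.00014574*I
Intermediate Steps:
Q = -668 (Q = -12 + 4*(-164) = -12 - 656 = -668)
c = -7218 (c = 9*(-218 - 1*584) = 9*(-218 - 584) = 9*(-802) = -7218)
T(S) = -7 + √(-668 + S) (T(S) = -7 + √(S - 668) = -7 + √(-668 + S))
J = -609310 (J = 2 + (-989 - 165)*528 = 2 - 1154*528 = 2 - 609312 = -609310)
2657780/3969683 + T(c)/J = 2657780/3969683 + (-7 + √(-668 - 7218))/(-609310) = 2657780*(1/3969683) + (-7 + √(-7886))*(-1/609310) = 2657780/3969683 + (-7 + I*√7886)*(-1/609310) = 2657780/3969683 + (7/609310 - I*√7886/609310) = 1619439719581/2418767548730 - I*√7886/609310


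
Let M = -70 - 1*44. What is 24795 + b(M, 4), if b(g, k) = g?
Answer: 24681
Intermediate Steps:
M = -114 (M = -70 - 44 = -114)
24795 + b(M, 4) = 24795 - 114 = 24681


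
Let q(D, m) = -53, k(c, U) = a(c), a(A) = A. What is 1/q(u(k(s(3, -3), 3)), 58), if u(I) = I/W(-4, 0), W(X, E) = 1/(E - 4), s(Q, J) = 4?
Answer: -1/53 ≈ -0.018868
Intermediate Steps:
k(c, U) = c
W(X, E) = 1/(-4 + E)
u(I) = -4*I (u(I) = I/(1/(-4 + 0)) = I/(1/(-4)) = I/(-¼) = I*(-4) = -4*I)
1/q(u(k(s(3, -3), 3)), 58) = 1/(-53) = -1/53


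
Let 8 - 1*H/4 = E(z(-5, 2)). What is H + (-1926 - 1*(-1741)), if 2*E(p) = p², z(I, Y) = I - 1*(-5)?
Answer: -153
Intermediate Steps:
z(I, Y) = 5 + I (z(I, Y) = I + 5 = 5 + I)
E(p) = p²/2
H = 32 (H = 32 - 2*(5 - 5)² = 32 - 2*0² = 32 - 2*0 = 32 - 4*0 = 32 + 0 = 32)
H + (-1926 - 1*(-1741)) = 32 + (-1926 - 1*(-1741)) = 32 + (-1926 + 1741) = 32 - 185 = -153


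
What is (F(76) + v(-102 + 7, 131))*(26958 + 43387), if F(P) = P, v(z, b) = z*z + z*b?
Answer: -235233680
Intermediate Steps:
v(z, b) = z² + b*z
(F(76) + v(-102 + 7, 131))*(26958 + 43387) = (76 + (-102 + 7)*(131 + (-102 + 7)))*(26958 + 43387) = (76 - 95*(131 - 95))*70345 = (76 - 95*36)*70345 = (76 - 3420)*70345 = -3344*70345 = -235233680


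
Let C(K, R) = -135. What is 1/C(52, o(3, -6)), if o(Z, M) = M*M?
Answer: -1/135 ≈ -0.0074074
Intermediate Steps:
o(Z, M) = M²
1/C(52, o(3, -6)) = 1/(-135) = -1/135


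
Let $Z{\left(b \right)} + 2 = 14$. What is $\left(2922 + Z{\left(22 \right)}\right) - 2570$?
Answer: $364$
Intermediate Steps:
$Z{\left(b \right)} = 12$ ($Z{\left(b \right)} = -2 + 14 = 12$)
$\left(2922 + Z{\left(22 \right)}\right) - 2570 = \left(2922 + 12\right) - 2570 = 2934 - 2570 = 364$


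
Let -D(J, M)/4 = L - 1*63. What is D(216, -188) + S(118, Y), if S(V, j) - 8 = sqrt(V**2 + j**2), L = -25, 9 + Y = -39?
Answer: 360 + 2*sqrt(4057) ≈ 487.39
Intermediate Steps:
Y = -48 (Y = -9 - 39 = -48)
S(V, j) = 8 + sqrt(V**2 + j**2)
D(J, M) = 352 (D(J, M) = -4*(-25 - 1*63) = -4*(-25 - 63) = -4*(-88) = 352)
D(216, -188) + S(118, Y) = 352 + (8 + sqrt(118**2 + (-48)**2)) = 352 + (8 + sqrt(13924 + 2304)) = 352 + (8 + sqrt(16228)) = 352 + (8 + 2*sqrt(4057)) = 360 + 2*sqrt(4057)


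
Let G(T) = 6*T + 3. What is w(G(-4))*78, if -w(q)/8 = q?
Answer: 13104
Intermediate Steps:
G(T) = 3 + 6*T
w(q) = -8*q
w(G(-4))*78 = -8*(3 + 6*(-4))*78 = -8*(3 - 24)*78 = -8*(-21)*78 = 168*78 = 13104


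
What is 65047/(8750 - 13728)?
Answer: -65047/4978 ≈ -13.067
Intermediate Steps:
65047/(8750 - 13728) = 65047/(-4978) = 65047*(-1/4978) = -65047/4978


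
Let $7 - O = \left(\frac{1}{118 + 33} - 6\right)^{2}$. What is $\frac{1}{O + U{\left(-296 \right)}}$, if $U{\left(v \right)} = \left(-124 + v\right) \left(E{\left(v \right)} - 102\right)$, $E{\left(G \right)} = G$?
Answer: $\frac{22801}{3810755742} \approx 5.9833 \cdot 10^{-6}$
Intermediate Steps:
$U{\left(v \right)} = \left(-124 + v\right) \left(-102 + v\right)$ ($U{\left(v \right)} = \left(-124 + v\right) \left(v - 102\right) = \left(-124 + v\right) \left(-102 + v\right)$)
$O = - \frac{659418}{22801}$ ($O = 7 - \left(\frac{1}{118 + 33} - 6\right)^{2} = 7 - \left(\frac{1}{151} - 6\right)^{2} = 7 - \left(- \frac{905}{151}\right)^{2} = 7 - \frac{819025}{22801} = - \frac{659418}{22801} \approx -28.921$)
$\frac{1}{O + U{\left(-296 \right)}} = \frac{1}{- \frac{659418}{22801} + \left(12648 + \left(-296\right)^{2} - -66896\right)} = \frac{1}{- \frac{659418}{22801} + \left(12648 + 87616 + 66896\right)} = \frac{1}{- \frac{659418}{22801} + 167160} = \frac{1}{\frac{3810755742}{22801}} = \frac{22801}{3810755742}$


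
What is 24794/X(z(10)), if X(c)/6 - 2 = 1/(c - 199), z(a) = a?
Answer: 781011/377 ≈ 2071.6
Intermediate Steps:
X(c) = 12 + 6/(-199 + c) (X(c) = 12 + 6/(c - 199) = 12 + 6/(-199 + c))
24794/X(z(10)) = 24794/((6*(-397 + 2*10)/(-199 + 10))) = 24794/((6*(-397 + 20)/(-189))) = 24794/((6*(-1/189)*(-377))) = 24794/(754/63) = 24794*(63/754) = 781011/377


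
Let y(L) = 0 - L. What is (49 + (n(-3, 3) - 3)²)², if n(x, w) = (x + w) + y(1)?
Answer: 4225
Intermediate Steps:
y(L) = -L
n(x, w) = -1 + w + x (n(x, w) = (x + w) - 1*1 = (w + x) - 1 = -1 + w + x)
(49 + (n(-3, 3) - 3)²)² = (49 + ((-1 + 3 - 3) - 3)²)² = (49 + (-1 - 3)²)² = (49 + (-4)²)² = (49 + 16)² = 65² = 4225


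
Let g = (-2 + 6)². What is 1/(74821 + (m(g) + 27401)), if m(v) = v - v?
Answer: 1/102222 ≈ 9.7826e-6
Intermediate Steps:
g = 16 (g = 4² = 16)
m(v) = 0
1/(74821 + (m(g) + 27401)) = 1/(74821 + (0 + 27401)) = 1/(74821 + 27401) = 1/102222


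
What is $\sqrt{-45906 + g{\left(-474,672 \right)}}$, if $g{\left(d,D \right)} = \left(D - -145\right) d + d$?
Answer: $3 i \sqrt{48182} \approx 658.51 i$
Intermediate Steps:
$g{\left(d,D \right)} = d + d \left(145 + D\right)$ ($g{\left(d,D \right)} = \left(D + 145\right) d + d = \left(145 + D\right) d + d = d \left(145 + D\right) + d = d + d \left(145 + D\right)$)
$\sqrt{-45906 + g{\left(-474,672 \right)}} = \sqrt{-45906 - 474 \left(146 + 672\right)} = \sqrt{-45906 - 387732} = \sqrt{-433638} = 3 i \sqrt{48182}$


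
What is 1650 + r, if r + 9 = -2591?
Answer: -950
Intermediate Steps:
r = -2600 (r = -9 - 2591 = -2600)
1650 + r = 1650 - 2600 = -950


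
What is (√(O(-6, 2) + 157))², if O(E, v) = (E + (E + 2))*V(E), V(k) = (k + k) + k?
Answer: 337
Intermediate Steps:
V(k) = 3*k (V(k) = 2*k + k = 3*k)
O(E, v) = 3*E*(2 + 2*E) (O(E, v) = (E + (E + 2))*(3*E) = (E + (2 + E))*(3*E) = (2 + 2*E)*(3*E) = 3*E*(2 + 2*E))
(√(O(-6, 2) + 157))² = (√(6*(-6)*(1 - 6) + 157))² = (√(6*(-6)*(-5) + 157))² = (√(180 + 157))² = (√337)² = 337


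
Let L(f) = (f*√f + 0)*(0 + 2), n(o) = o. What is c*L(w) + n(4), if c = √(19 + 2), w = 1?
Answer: 4 + 2*√21 ≈ 13.165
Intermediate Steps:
L(f) = 2*f^(3/2) (L(f) = (f^(3/2) + 0)*2 = f^(3/2)*2 = 2*f^(3/2))
c = √21 ≈ 4.5826
c*L(w) + n(4) = √21*(2*1^(3/2)) + 4 = √21*(2*1) + 4 = √21*2 + 4 = 2*√21 + 4 = 4 + 2*√21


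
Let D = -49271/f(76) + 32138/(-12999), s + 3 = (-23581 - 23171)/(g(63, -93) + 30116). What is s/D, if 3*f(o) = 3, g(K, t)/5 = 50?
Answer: 14221525/154361913947 ≈ 9.2131e-5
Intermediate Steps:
g(K, t) = 250 (g(K, t) = 5*50 = 250)
f(o) = 1 (f(o) = (1/3)*3 = 1)
s = -22975/5061 (s = -3 + (-23581 - 23171)/(250 + 30116) = -3 - 46752/30366 = -3 - 46752*1/30366 = -3 - 7792/5061 = -22975/5061 ≈ -4.5396)
D = -640505867/12999 (D = -49271/1 + 32138/(-12999) = -49271*1 + 32138*(-1/12999) = -49271 - 32138/12999 = -640505867/12999 ≈ -49274.)
s/D = -22975/(5061*(-640505867/12999)) = -22975/5061*(-12999/640505867) = 14221525/154361913947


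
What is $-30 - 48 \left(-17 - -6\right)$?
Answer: $498$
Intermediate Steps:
$-30 - 48 \left(-17 - -6\right) = -30 - 48 \left(-17 + 6\right) = -30 - -528 = -30 + 528 = 498$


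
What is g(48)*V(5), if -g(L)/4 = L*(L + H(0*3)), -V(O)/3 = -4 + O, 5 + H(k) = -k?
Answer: 24768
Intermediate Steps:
H(k) = -5 - k
V(O) = 12 - 3*O (V(O) = -3*(-4 + O) = 12 - 3*O)
g(L) = -4*L*(-5 + L) (g(L) = -4*L*(L + (-5 - 0*3)) = -4*L*(L + (-5 - 1*0)) = -4*L*(L + (-5 + 0)) = -4*L*(L - 5) = -4*L*(-5 + L))
g(48)*V(5) = (4*48*(5 - 1*48))*(12 - 3*5) = (4*48*(5 - 48))*(12 - 15) = (4*48*(-43))*(-3) = -8256*(-3) = 24768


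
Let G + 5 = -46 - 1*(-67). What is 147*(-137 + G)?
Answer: -17787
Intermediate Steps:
G = 16 (G = -5 + (-46 - 1*(-67)) = -5 + (-46 + 67) = -5 + 21 = 16)
147*(-137 + G) = 147*(-137 + 16) = 147*(-121) = -17787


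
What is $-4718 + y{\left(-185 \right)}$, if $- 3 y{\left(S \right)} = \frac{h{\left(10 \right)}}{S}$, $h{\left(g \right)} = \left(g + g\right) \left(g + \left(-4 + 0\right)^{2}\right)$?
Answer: $- \frac{523594}{111} \approx -4717.1$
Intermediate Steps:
$h{\left(g \right)} = 2 g \left(16 + g\right)$ ($h{\left(g \right)} = 2 g \left(g + \left(-4\right)^{2}\right) = 2 g \left(g + 16\right) = 2 g \left(16 + g\right)$)
$y{\left(S \right)} = - \frac{520}{3 S}$ ($y{\left(S \right)} = - \frac{2 \cdot 10 \left(16 + 10\right) \frac{1}{S}}{3} = - \frac{2 \cdot 10 \cdot 26 \frac{1}{S}}{3} = - \frac{520 \frac{1}{S}}{3} = - \frac{520}{3 S}$)
$-4718 + y{\left(-185 \right)} = -4718 - \frac{520}{3 \left(-185\right)} = -4718 - - \frac{104}{111} = -4718 + \frac{104}{111} = - \frac{523594}{111}$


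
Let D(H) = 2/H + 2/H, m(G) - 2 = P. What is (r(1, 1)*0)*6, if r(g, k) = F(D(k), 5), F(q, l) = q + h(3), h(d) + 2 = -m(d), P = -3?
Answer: 0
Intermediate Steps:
m(G) = -1 (m(G) = 2 - 3 = -1)
D(H) = 4/H
h(d) = -1 (h(d) = -2 - 1*(-1) = -2 + 1 = -1)
F(q, l) = -1 + q (F(q, l) = q - 1 = -1 + q)
r(g, k) = -1 + 4/k
(r(1, 1)*0)*6 = (((4 - 1*1)/1)*0)*6 = ((1*(4 - 1))*0)*6 = ((1*3)*0)*6 = (3*0)*6 = 0*6 = 0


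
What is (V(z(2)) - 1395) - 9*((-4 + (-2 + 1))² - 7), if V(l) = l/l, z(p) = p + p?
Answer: -1556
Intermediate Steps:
z(p) = 2*p
V(l) = 1
(V(z(2)) - 1395) - 9*((-4 + (-2 + 1))² - 7) = (1 - 1395) - 9*((-4 + (-2 + 1))² - 7) = -1394 - 9*((-4 - 1)² - 7) = -1394 - 9*((-5)² - 7) = -1394 - 9*(25 - 7) = -1394 - 9*18 = -1394 - 162 = -1556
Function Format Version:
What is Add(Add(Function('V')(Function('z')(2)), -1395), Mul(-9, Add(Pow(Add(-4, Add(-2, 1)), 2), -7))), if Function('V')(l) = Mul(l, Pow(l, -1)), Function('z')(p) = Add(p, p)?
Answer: -1556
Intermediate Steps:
Function('z')(p) = Mul(2, p)
Function('V')(l) = 1
Add(Add(Function('V')(Function('z')(2)), -1395), Mul(-9, Add(Pow(Add(-4, Add(-2, 1)), 2), -7))) = Add(Add(1, -1395), Mul(-9, Add(Pow(Add(-4, Add(-2, 1)), 2), -7))) = Add(-1394, Mul(-9, Add(Pow(Add(-4, -1), 2), -7))) = Add(-1394, Mul(-9, Add(Pow(-5, 2), -7))) = Add(-1394, Mul(-9, Add(25, -7))) = Add(-1394, Mul(-9, 18)) = Add(-1394, -162) = -1556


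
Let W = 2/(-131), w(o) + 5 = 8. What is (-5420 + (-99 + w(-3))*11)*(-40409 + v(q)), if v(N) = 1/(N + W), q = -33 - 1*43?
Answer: 1302948381814/4979 ≈ 2.6169e+8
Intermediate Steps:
w(o) = 3 (w(o) = -5 + 8 = 3)
W = -2/131 (W = 2*(-1/131) = -2/131 ≈ -0.015267)
q = -76 (q = -33 - 43 = -76)
v(N) = 1/(-2/131 + N) (v(N) = 1/(N - 2/131) = 1/(-2/131 + N))
(-5420 + (-99 + w(-3))*11)*(-40409 + v(q)) = (-5420 + (-99 + 3)*11)*(-40409 + 131/(-2 + 131*(-76))) = (-5420 - 96*11)*(-40409 + 131/(-2 - 9956)) = (-5420 - 1056)*(-40409 + 131/(-9958)) = -6476*(-40409 + 131*(-1/9958)) = -6476*(-40409 - 131/9958) = -6476*(-402392953/9958) = 1302948381814/4979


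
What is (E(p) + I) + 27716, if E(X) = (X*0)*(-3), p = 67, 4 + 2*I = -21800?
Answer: 16814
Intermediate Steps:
I = -10902 (I = -2 + (½)*(-21800) = -2 - 10900 = -10902)
E(X) = 0 (E(X) = 0*(-3) = 0)
(E(p) + I) + 27716 = (0 - 10902) + 27716 = -10902 + 27716 = 16814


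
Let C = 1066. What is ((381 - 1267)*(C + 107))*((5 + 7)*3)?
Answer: -37414008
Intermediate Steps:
((381 - 1267)*(C + 107))*((5 + 7)*3) = ((381 - 1267)*(1066 + 107))*((5 + 7)*3) = (-886*1173)*(12*3) = -1039278*36 = -37414008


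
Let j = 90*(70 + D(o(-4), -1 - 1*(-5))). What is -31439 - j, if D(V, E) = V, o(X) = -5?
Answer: -37289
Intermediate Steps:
j = 5850 (j = 90*(70 - 5) = 90*65 = 5850)
-31439 - j = -31439 - 1*5850 = -31439 - 5850 = -37289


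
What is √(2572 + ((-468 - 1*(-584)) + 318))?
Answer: 3*√334 ≈ 54.827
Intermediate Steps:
√(2572 + ((-468 - 1*(-584)) + 318)) = √(2572 + ((-468 + 584) + 318)) = √(2572 + (116 + 318)) = √(2572 + 434) = √3006 = 3*√334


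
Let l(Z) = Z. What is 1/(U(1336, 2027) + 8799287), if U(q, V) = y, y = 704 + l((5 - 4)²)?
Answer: 1/8799992 ≈ 1.1364e-7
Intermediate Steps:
y = 705 (y = 704 + (5 - 4)² = 704 + 1² = 704 + 1 = 705)
U(q, V) = 705
1/(U(1336, 2027) + 8799287) = 1/(705 + 8799287) = 1/8799992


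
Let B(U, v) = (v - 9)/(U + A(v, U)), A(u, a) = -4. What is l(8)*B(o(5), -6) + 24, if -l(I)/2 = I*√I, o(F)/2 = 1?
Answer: 24 - 240*√2 ≈ -315.41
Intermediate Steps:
o(F) = 2 (o(F) = 2*1 = 2)
l(I) = -2*I^(3/2) (l(I) = -2*I*√I = -2*I^(3/2))
B(U, v) = (-9 + v)/(-4 + U) (B(U, v) = (v - 9)/(U - 4) = (-9 + v)/(-4 + U))
l(8)*B(o(5), -6) + 24 = (-32*√2)*((-9 - 6)/(-4 + 2)) + 24 = (-32*√2)*(-15/(-2)) + 24 = (-32*√2)*(-½*(-15)) + 24 = -32*√2*(15/2) + 24 = -240*√2 + 24 = 24 - 240*√2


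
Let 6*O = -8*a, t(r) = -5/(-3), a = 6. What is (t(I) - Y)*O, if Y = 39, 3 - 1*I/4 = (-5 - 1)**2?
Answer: 896/3 ≈ 298.67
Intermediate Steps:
I = -132 (I = 12 - 4*(-5 - 1)**2 = 12 - 4*(-6)**2 = 12 - 4*36 = 12 - 144 = -132)
t(r) = 5/3 (t(r) = -5*(-1/3) = 5/3)
O = -8 (O = (-8*6)/6 = (1/6)*(-48) = -8)
(t(I) - Y)*O = (5/3 - 1*39)*(-8) = (5/3 - 39)*(-8) = -112/3*(-8) = 896/3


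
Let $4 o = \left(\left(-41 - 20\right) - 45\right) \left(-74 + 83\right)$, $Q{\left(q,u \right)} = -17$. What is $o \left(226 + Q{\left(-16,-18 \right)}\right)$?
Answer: $- \frac{99693}{2} \approx -49847.0$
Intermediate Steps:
$o = - \frac{477}{2}$ ($o = \frac{\left(\left(-41 - 20\right) - 45\right) \left(-74 + 83\right)}{4} = \frac{\left(-61 - 45\right) 9}{4} = \frac{\left(-106\right) 9}{4} = \frac{1}{4} \left(-954\right) = - \frac{477}{2} \approx -238.5$)
$o \left(226 + Q{\left(-16,-18 \right)}\right) = - \frac{477 \left(226 - 17\right)}{2} = \left(- \frac{477}{2}\right) 209 = - \frac{99693}{2}$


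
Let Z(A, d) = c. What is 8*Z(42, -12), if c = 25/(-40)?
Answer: -5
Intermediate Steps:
c = -5/8 (c = 25*(-1/40) = -5/8 ≈ -0.62500)
Z(A, d) = -5/8
8*Z(42, -12) = 8*(-5/8) = -5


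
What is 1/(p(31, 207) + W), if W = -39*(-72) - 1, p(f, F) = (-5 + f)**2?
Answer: 1/3483 ≈ 0.00028711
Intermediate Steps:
W = 2807 (W = 2808 - 1 = 2807)
1/(p(31, 207) + W) = 1/((-5 + 31)**2 + 2807) = 1/(26**2 + 2807) = 1/(676 + 2807) = 1/3483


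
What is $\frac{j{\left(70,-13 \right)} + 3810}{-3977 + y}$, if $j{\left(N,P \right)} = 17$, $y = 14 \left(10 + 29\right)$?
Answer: $- \frac{3827}{3431} \approx -1.1154$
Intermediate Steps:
$y = 546$ ($y = 14 \cdot 39 = 546$)
$\frac{j{\left(70,-13 \right)} + 3810}{-3977 + y} = \frac{17 + 3810}{-3977 + 546} = \frac{3827}{-3431} = 3827 \left(- \frac{1}{3431}\right) = - \frac{3827}{3431}$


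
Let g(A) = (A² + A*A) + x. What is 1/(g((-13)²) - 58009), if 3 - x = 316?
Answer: -1/1200 ≈ -0.00083333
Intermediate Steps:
x = -313 (x = 3 - 1*316 = 3 - 316 = -313)
g(A) = -313 + 2*A² (g(A) = (A² + A*A) - 313 = (A² + A²) - 313 = 2*A² - 313 = -313 + 2*A²)
1/(g((-13)²) - 58009) = 1/((-313 + 2*((-13)²)²) - 58009) = 1/((-313 + 2*169²) - 58009) = 1/((-313 + 2*28561) - 58009) = 1/((-313 + 57122) - 58009) = 1/(56809 - 58009) = 1/(-1200) = -1/1200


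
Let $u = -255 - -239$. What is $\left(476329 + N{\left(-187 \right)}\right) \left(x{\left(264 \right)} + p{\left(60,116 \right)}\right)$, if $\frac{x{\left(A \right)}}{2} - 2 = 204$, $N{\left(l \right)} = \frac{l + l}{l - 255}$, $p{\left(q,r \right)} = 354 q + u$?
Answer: $\frac{133976343168}{13} \approx 1.0306 \cdot 10^{10}$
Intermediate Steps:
$u = -16$ ($u = -255 + 239 = -16$)
$p{\left(q,r \right)} = -16 + 354 q$ ($p{\left(q,r \right)} = 354 q - 16 = -16 + 354 q$)
$N{\left(l \right)} = \frac{2 l}{-255 + l}$
$x{\left(A \right)} = 412$ ($x{\left(A \right)} = 4 + 2 \cdot 204 = 4 + 408 = 412$)
$\left(476329 + N{\left(-187 \right)}\right) \left(x{\left(264 \right)} + p{\left(60,116 \right)}\right) = \left(476329 + 2 \left(-187\right) \frac{1}{-255 - 187}\right) \left(412 + \left(-16 + 354 \cdot 60\right)\right) = \left(476329 + 2 \left(-187\right) \frac{1}{-442}\right) \left(412 + \left(-16 + 21240\right)\right) = \left(476329 + 2 \left(-187\right) \left(- \frac{1}{442}\right)\right) \left(412 + 21224\right) = \left(476329 + \frac{11}{13}\right) 21636 = \frac{6192288}{13} \cdot 21636 = \frac{133976343168}{13}$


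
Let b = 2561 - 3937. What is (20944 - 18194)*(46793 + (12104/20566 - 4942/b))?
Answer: 455229771343875/3537352 ≈ 1.2869e+8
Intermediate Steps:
b = -1376
(20944 - 18194)*(46793 + (12104/20566 - 4942/b)) = (20944 - 18194)*(46793 + (12104/20566 - 4942/(-1376))) = 2750*(46793 + (12104*(1/20566) - 4942*(-1/1376))) = 2750*(46793 + (6052/10283 + 2471/688)) = 2750*(46793 + 29573069/7074704) = 2750*(331076197341/7074704) = 455229771343875/3537352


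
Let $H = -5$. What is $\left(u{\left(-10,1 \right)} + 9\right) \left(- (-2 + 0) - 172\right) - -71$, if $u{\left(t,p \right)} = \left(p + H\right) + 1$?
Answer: $-949$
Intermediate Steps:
$u{\left(t,p \right)} = -4 + p$ ($u{\left(t,p \right)} = \left(p - 5\right) + 1 = \left(-5 + p\right) + 1 = -4 + p$)
$\left(u{\left(-10,1 \right)} + 9\right) \left(- (-2 + 0) - 172\right) - -71 = \left(\left(-4 + 1\right) + 9\right) \left(- (-2 + 0) - 172\right) - -71 = \left(-3 + 9\right) \left(\left(-1\right) \left(-2\right) - 172\right) + 71 = 6 \left(2 - 172\right) + 71 = 6 \left(-170\right) + 71 = -1020 + 71 = -949$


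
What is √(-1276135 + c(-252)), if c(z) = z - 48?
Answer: I*√1276435 ≈ 1129.8*I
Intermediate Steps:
c(z) = -48 + z
√(-1276135 + c(-252)) = √(-1276135 + (-48 - 252)) = √(-1276135 - 300) = √(-1276435) = I*√1276435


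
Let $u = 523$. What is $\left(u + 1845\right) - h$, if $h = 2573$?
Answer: $-205$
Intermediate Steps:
$\left(u + 1845\right) - h = \left(523 + 1845\right) - 2573 = 2368 - 2573 = -205$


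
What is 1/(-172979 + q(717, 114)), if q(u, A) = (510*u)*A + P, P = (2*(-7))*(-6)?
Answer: 1/41513485 ≈ 2.4089e-8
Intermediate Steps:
P = 84 (P = -14*(-6) = 84)
q(u, A) = 84 + 510*A*u (q(u, A) = (510*u)*A + 84 = 510*A*u + 84 = 84 + 510*A*u)
1/(-172979 + q(717, 114)) = 1/(-172979 + (84 + 510*114*717)) = 1/(-172979 + (84 + 41686380)) = 1/(-172979 + 41686464) = 1/41513485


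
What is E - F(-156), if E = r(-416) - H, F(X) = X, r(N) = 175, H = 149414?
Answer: -149083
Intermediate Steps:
E = -149239 (E = 175 - 1*149414 = 175 - 149414 = -149239)
E - F(-156) = -149239 - 1*(-156) = -149239 + 156 = -149083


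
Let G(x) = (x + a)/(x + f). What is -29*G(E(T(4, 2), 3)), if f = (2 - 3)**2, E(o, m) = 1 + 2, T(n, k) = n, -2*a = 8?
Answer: 29/4 ≈ 7.2500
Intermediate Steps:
a = -4 (a = -1/2*8 = -4)
E(o, m) = 3
f = 1 (f = (-1)**2 = 1)
G(x) = (-4 + x)/(1 + x) (G(x) = (x - 4)/(x + 1) = (-4 + x)/(1 + x))
-29*G(E(T(4, 2), 3)) = -29*(-4 + 3)/(1 + 3) = -29*(-1)/4 = -29*(-1/4) = 29/4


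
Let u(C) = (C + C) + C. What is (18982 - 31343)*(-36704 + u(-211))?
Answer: 461522657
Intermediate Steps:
u(C) = 3*C (u(C) = 2*C + C = 3*C)
(18982 - 31343)*(-36704 + u(-211)) = (18982 - 31343)*(-36704 + 3*(-211)) = -12361*(-36704 - 633) = -12361*(-37337) = 461522657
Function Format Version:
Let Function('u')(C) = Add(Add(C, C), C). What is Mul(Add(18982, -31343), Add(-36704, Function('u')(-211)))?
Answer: 461522657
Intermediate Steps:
Function('u')(C) = Mul(3, C) (Function('u')(C) = Add(Mul(2, C), C) = Mul(3, C))
Mul(Add(18982, -31343), Add(-36704, Function('u')(-211))) = Mul(Add(18982, -31343), Add(-36704, Mul(3, -211))) = Mul(-12361, Add(-36704, -633)) = Mul(-12361, -37337) = 461522657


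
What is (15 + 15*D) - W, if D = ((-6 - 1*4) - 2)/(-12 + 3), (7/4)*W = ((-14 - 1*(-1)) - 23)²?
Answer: -4939/7 ≈ -705.57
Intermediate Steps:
W = 5184/7 (W = 4*((-14 - 1*(-1)) - 23)²/7 = 4*((-14 + 1) - 23)²/7 = 4*(-13 - 23)²/7 = (4/7)*(-36)² = (4/7)*1296 = 5184/7 ≈ 740.57)
D = 4/3 (D = ((-6 - 4) - 2)/(-9) = (-10 - 2)*(-⅑) = -12*(-⅑) = 4/3 ≈ 1.3333)
(15 + 15*D) - W = (15 + 15*(4/3)) - 1*5184/7 = (15 + 20) - 5184/7 = 35 - 5184/7 = -4939/7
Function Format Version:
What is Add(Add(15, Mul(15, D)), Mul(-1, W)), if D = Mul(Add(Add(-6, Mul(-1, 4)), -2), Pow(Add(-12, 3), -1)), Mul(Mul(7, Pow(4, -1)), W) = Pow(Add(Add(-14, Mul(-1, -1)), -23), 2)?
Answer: Rational(-4939, 7) ≈ -705.57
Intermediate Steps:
W = Rational(5184, 7) (W = Mul(Rational(4, 7), Pow(Add(Add(-14, Mul(-1, -1)), -23), 2)) = Mul(Rational(4, 7), Pow(Add(Add(-14, 1), -23), 2)) = Mul(Rational(4, 7), Pow(Add(-13, -23), 2)) = Mul(Rational(4, 7), Pow(-36, 2)) = Mul(Rational(4, 7), 1296) = Rational(5184, 7) ≈ 740.57)
D = Rational(4, 3) (D = Mul(Add(Add(-6, -4), -2), Pow(-9, -1)) = Mul(Add(-10, -2), Rational(-1, 9)) = Mul(-12, Rational(-1, 9)) = Rational(4, 3) ≈ 1.3333)
Add(Add(15, Mul(15, D)), Mul(-1, W)) = Add(Add(15, Mul(15, Rational(4, 3))), Mul(-1, Rational(5184, 7))) = Add(Add(15, 20), Rational(-5184, 7)) = Add(35, Rational(-5184, 7)) = Rational(-4939, 7)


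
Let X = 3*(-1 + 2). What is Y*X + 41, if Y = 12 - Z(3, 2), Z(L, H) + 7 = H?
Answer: 92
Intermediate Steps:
Z(L, H) = -7 + H
X = 3 (X = 3*1 = 3)
Y = 17 (Y = 12 - (-7 + 2) = 12 - 1*(-5) = 12 + 5 = 17)
Y*X + 41 = 17*3 + 41 = 51 + 41 = 92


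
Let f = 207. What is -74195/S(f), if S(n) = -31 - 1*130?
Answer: 74195/161 ≈ 460.84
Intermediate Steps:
S(n) = -161 (S(n) = -31 - 130 = -161)
-74195/S(f) = -74195/(-161) = -74195*(-1/161) = 74195/161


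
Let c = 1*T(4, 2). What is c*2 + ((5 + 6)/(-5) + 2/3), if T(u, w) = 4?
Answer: 97/15 ≈ 6.4667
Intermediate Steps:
c = 4 (c = 1*4 = 4)
c*2 + ((5 + 6)/(-5) + 2/3) = 4*2 + ((5 + 6)/(-5) + 2/3) = 8 + (11*(-⅕) + 2*(⅓)) = 8 + (-11/5 + ⅔) = 8 - 23/15 = 97/15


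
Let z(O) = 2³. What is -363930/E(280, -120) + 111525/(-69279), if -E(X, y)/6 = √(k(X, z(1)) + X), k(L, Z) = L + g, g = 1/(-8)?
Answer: -37175/23093 + 121310*√8958/4479 ≈ 2561.8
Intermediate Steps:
z(O) = 8
g = -⅛ ≈ -0.12500
k(L, Z) = -⅛ + L (k(L, Z) = L - ⅛ = -⅛ + L)
E(X, y) = -6*√(-⅛ + 2*X) (E(X, y) = -6*√((-⅛ + X) + X) = -6*√(-⅛ + 2*X))
-363930/E(280, -120) + 111525/(-69279) = -363930*(-2/(3*√(-2 + 32*280))) + 111525/(-69279) = -363930*(-2/(3*√(-2 + 8960))) + 111525*(-1/69279) = -363930*(-√8958/13437) - 37175/23093 = -(-121310)*√8958/4479 - 37175/23093 = 121310*√8958/4479 - 37175/23093 = -37175/23093 + 121310*√8958/4479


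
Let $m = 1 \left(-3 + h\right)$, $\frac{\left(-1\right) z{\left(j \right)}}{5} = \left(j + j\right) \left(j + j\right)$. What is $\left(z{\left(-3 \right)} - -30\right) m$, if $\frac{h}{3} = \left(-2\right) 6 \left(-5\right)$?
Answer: $-26550$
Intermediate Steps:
$h = 180$ ($h = 3 \left(-2\right) 6 \left(-5\right) = 3 \left(\left(-12\right) \left(-5\right)\right) = 3 \cdot 60 = 180$)
$z{\left(j \right)} = - 20 j^{2}$ ($z{\left(j \right)} = - 5 \left(j + j\right) \left(j + j\right) = - 5 \cdot 2 j 2 j = - 5 \cdot 4 j^{2} = - 20 j^{2}$)
$m = 177$ ($m = 1 \left(-3 + 180\right) = 1 \cdot 177 = 177$)
$\left(z{\left(-3 \right)} - -30\right) m = \left(- 20 \left(-3\right)^{2} - -30\right) 177 = \left(\left(-20\right) 9 + 30\right) 177 = \left(-180 + 30\right) 177 = \left(-150\right) 177 = -26550$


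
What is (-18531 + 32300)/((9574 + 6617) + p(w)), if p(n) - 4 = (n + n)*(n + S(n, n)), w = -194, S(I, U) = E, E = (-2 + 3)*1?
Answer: 13769/91079 ≈ 0.15118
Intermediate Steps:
E = 1 (E = 1*1 = 1)
S(I, U) = 1
p(n) = 4 + 2*n*(1 + n) (p(n) = 4 + (n + n)*(n + 1) = 4 + (2*n)*(1 + n) = 4 + 2*n*(1 + n))
(-18531 + 32300)/((9574 + 6617) + p(w)) = (-18531 + 32300)/((9574 + 6617) + (4 + 2*(-194) + 2*(-194)²)) = 13769/(16191 + (4 - 388 + 2*37636)) = 13769/(16191 + (4 - 388 + 75272)) = 13769/(16191 + 74888) = 13769/91079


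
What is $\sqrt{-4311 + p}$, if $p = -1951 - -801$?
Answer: $i \sqrt{5461} \approx 73.899 i$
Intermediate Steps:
$p = -1150$ ($p = -1951 + 801 = -1150$)
$\sqrt{-4311 + p} = \sqrt{-4311 - 1150} = \sqrt{-5461} = i \sqrt{5461}$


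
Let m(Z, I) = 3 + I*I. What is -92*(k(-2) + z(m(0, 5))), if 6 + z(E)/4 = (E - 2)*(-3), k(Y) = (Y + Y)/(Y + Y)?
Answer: 30820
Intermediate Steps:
m(Z, I) = 3 + I²
k(Y) = 1 (k(Y) = (2*Y)/((2*Y)) = (2*Y)*(1/(2*Y)) = 1)
z(E) = -12*E (z(E) = -24 + 4*((E - 2)*(-3)) = -24 + 4*((-2 + E)*(-3)) = -24 + 4*(6 - 3*E) = -24 + (24 - 12*E) = -12*E)
-92*(k(-2) + z(m(0, 5))) = -92*(1 - 12*(3 + 5²)) = -92*(1 - 12*(3 + 25)) = -92*(1 - 12*28) = -92*(1 - 336) = -92*(-335) = 30820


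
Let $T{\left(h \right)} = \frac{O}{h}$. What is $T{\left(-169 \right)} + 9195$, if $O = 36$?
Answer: $\frac{1553919}{169} \approx 9194.8$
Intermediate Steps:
$T{\left(h \right)} = \frac{36}{h}$
$T{\left(-169 \right)} + 9195 = \frac{36}{-169} + 9195 = 36 \left(- \frac{1}{169}\right) + 9195 = - \frac{36}{169} + 9195 = \frac{1553919}{169}$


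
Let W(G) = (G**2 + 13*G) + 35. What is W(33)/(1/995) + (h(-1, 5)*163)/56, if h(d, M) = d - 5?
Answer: 43266091/28 ≈ 1.5452e+6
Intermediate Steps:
h(d, M) = -5 + d
W(G) = 35 + G**2 + 13*G
W(33)/(1/995) + (h(-1, 5)*163)/56 = (35 + 33**2 + 13*33)/(1/995) + ((-5 - 1)*163)/56 = (35 + 1089 + 429)/(1/995) - 6*163*(1/56) = 1553*995 - 978*1/56 = 1545235 - 489/28 = 43266091/28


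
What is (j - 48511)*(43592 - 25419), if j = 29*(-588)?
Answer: -1191476399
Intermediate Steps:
j = -17052
(j - 48511)*(43592 - 25419) = (-17052 - 48511)*(43592 - 25419) = -65563*18173 = -1191476399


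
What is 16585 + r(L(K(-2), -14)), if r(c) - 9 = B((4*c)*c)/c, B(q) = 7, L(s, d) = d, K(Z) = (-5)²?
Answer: 33187/2 ≈ 16594.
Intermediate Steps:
K(Z) = 25
r(c) = 9 + 7/c
16585 + r(L(K(-2), -14)) = 16585 + (9 + 7/(-14)) = 16585 + (9 + 7*(-1/14)) = 16585 + (9 - ½) = 16585 + 17/2 = 33187/2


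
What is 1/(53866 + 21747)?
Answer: 1/75613 ≈ 1.3225e-5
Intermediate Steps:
1/(53866 + 21747) = 1/75613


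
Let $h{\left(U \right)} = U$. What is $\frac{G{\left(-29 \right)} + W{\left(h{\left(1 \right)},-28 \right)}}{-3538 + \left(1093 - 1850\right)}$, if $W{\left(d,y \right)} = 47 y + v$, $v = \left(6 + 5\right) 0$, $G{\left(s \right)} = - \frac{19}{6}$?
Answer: $\frac{1583}{5154} \approx 0.30714$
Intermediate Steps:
$G{\left(s \right)} = - \frac{19}{6}$ ($G{\left(s \right)} = \left(-19\right) \frac{1}{6} = - \frac{19}{6}$)
$v = 0$ ($v = 11 \cdot 0 = 0$)
$W{\left(d,y \right)} = 47 y$ ($W{\left(d,y \right)} = 47 y + 0 = 47 y$)
$\frac{G{\left(-29 \right)} + W{\left(h{\left(1 \right)},-28 \right)}}{-3538 + \left(1093 - 1850\right)} = \frac{- \frac{19}{6} + 47 \left(-28\right)}{-3538 + \left(1093 - 1850\right)} = \frac{- \frac{19}{6} - 1316}{-3538 + \left(1093 - 1850\right)} = - \frac{7915}{6 \left(-3538 - 757\right)} = - \frac{7915}{6 \left(-4295\right)} = \left(- \frac{7915}{6}\right) \left(- \frac{1}{4295}\right) = \frac{1583}{5154}$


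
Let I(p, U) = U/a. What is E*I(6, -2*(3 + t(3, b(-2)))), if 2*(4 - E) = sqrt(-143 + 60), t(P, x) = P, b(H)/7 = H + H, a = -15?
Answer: 16/5 - 2*I*sqrt(83)/5 ≈ 3.2 - 3.6442*I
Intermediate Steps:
b(H) = 14*H (b(H) = 7*(H + H) = 7*(2*H) = 14*H)
I(p, U) = -U/15 (I(p, U) = U/(-15) = U*(-1/15) = -U/15)
E = 4 - I*sqrt(83)/2 (E = 4 - sqrt(-143 + 60)/2 = 4 - I*sqrt(83)/2 ≈ 4.0 - 4.5552*I)
E*I(6, -2*(3 + t(3, b(-2)))) = (4 - I*sqrt(83)/2)*(-(-2)*(3 + 3)/15) = (4 - I*sqrt(83)/2)*(-(-2)*6/15) = (4 - I*sqrt(83)/2)*(-1/15*(-12)) = (4 - I*sqrt(83)/2)*(4/5) = 16/5 - 2*I*sqrt(83)/5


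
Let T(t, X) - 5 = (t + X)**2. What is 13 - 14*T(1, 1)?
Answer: -113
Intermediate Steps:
T(t, X) = 5 + (X + t)**2 (T(t, X) = 5 + (t + X)**2 = 5 + (X + t)**2)
13 - 14*T(1, 1) = 13 - 14*(5 + (1 + 1)**2) = 13 - 14*(5 + 2**2) = 13 - 14*(5 + 4) = 13 - 14*9 = 13 - 126 = -113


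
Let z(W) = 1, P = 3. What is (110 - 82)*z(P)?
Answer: 28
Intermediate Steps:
(110 - 82)*z(P) = (110 - 82)*1 = 28*1 = 28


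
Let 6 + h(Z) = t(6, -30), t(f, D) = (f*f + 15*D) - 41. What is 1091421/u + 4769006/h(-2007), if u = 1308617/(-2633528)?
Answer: -1331287461200470/603272437 ≈ -2.2068e+6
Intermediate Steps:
t(f, D) = -41 + f**2 + 15*D (t(f, D) = (f**2 + 15*D) - 41 = -41 + f**2 + 15*D)
h(Z) = -461 (h(Z) = -6 + (-41 + 6**2 + 15*(-30)) = -6 + (-41 + 36 - 450) = -6 - 455 = -461)
u = -1308617/2633528 (u = 1308617*(-1/2633528) = -1308617/2633528 ≈ -0.49691)
1091421/u + 4769006/h(-2007) = 1091421/(-1308617/2633528) + 4769006/(-461) = 1091421*(-2633528/1308617) + 4769006*(-1/461) = -2874287763288/1308617 - 4769006/461 = -1331287461200470/603272437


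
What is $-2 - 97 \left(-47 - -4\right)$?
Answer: $4169$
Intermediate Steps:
$-2 - 97 \left(-47 - -4\right) = -2 - 97 \left(-47 + 4\right) = -2 - -4171 = -2 + 4171 = 4169$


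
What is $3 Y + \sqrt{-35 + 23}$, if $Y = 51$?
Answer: $153 + 2 i \sqrt{3} \approx 153.0 + 3.4641 i$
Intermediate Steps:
$3 Y + \sqrt{-35 + 23} = 3 \cdot 51 + \sqrt{-35 + 23} = 153 + \sqrt{-12} = 153 + 2 i \sqrt{3}$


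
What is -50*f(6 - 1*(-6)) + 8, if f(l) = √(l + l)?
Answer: 8 - 100*√6 ≈ -236.95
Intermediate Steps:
f(l) = √2*√l (f(l) = √(2*l) = √2*√l)
-50*f(6 - 1*(-6)) + 8 = -50*√2*√(6 - 1*(-6)) + 8 = -50*√2*√(6 + 6) + 8 = -50*√2*√12 + 8 = -50*√2*2*√3 + 8 = -100*√6 + 8 = 8 - 100*√6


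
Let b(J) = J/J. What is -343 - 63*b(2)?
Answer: -406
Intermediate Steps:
b(J) = 1
-343 - 63*b(2) = -343 - 63*1 = -343 - 63 = -406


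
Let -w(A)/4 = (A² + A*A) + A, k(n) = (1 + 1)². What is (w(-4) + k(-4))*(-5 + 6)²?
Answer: -108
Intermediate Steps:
k(n) = 4 (k(n) = 2² = 4)
w(A) = -8*A² - 4*A (w(A) = -4*((A² + A*A) + A) = -4*((A² + A²) + A) = -4*(2*A² + A) = -4*(A + 2*A²) = -8*A² - 4*A)
(w(-4) + k(-4))*(-5 + 6)² = (-4*(-4)*(1 + 2*(-4)) + 4)*(-5 + 6)² = (-4*(-4)*(1 - 8) + 4)*1² = (-4*(-4)*(-7) + 4)*1 = (-112 + 4)*1 = -108*1 = -108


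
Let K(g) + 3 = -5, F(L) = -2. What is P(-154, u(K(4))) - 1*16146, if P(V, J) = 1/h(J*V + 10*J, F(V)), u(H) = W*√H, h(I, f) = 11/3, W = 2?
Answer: -177603/11 ≈ -16146.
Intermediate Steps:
K(g) = -8 (K(g) = -3 - 5 = -8)
h(I, f) = 11/3 (h(I, f) = 11*(⅓) = 11/3)
u(H) = 2*√H
P(V, J) = 3/11 (P(V, J) = 1/(11/3) = 3/11)
P(-154, u(K(4))) - 1*16146 = 3/11 - 1*16146 = 3/11 - 16146 = -177603/11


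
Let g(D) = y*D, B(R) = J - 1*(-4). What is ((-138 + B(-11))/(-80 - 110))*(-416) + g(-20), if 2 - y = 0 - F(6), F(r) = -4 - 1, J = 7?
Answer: -20716/95 ≈ -218.06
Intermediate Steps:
F(r) = -5
B(R) = 11 (B(R) = 7 - 1*(-4) = 7 + 4 = 11)
y = -3 (y = 2 - (0 - 1*(-5)) = 2 - (0 + 5) = 2 - 1*5 = 2 - 5 = -3)
g(D) = -3*D
((-138 + B(-11))/(-80 - 110))*(-416) + g(-20) = ((-138 + 11)/(-80 - 110))*(-416) - 3*(-20) = -127/(-190)*(-416) + 60 = -127*(-1/190)*(-416) + 60 = (127/190)*(-416) + 60 = -26416/95 + 60 = -20716/95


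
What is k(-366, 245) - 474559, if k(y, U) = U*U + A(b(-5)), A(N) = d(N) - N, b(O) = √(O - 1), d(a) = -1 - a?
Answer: -414535 - 2*I*√6 ≈ -4.1454e+5 - 4.899*I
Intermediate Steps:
b(O) = √(-1 + O)
A(N) = -1 - 2*N (A(N) = (-1 - N) - N = -1 - 2*N)
k(y, U) = -1 + U² - 2*I*√6 (k(y, U) = U*U + (-1 - 2*√(-1 - 5)) = U² + (-1 - 2*I*√6) = -1 + U² - 2*I*√6)
k(-366, 245) - 474559 = (-1 + 245² - 2*I*√6) - 474559 = (-1 + 60025 - 2*I*√6) - 474559 = (60024 - 2*I*√6) - 474559 = -414535 - 2*I*√6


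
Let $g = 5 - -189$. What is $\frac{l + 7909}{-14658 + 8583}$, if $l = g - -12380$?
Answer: $- \frac{20483}{6075} \approx -3.3717$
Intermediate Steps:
$g = 194$ ($g = 5 + 189 = 194$)
$l = 12574$ ($l = 194 - -12380 = 194 + 12380 = 12574$)
$\frac{l + 7909}{-14658 + 8583} = \frac{12574 + 7909}{-14658 + 8583} = \frac{20483}{-6075} = 20483 \left(- \frac{1}{6075}\right) = - \frac{20483}{6075}$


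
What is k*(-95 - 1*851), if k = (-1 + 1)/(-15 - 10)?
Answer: 0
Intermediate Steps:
k = 0 (k = 0/(-25) = 0*(-1/25) = 0)
k*(-95 - 1*851) = 0*(-95 - 1*851) = 0*(-95 - 851) = 0*(-946) = 0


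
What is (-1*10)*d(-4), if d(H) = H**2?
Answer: -160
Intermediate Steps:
(-1*10)*d(-4) = -1*10*(-4)**2 = -10*16 = -160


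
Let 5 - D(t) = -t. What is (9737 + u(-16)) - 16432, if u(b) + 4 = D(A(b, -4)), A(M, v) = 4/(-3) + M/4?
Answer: -20098/3 ≈ -6699.3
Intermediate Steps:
A(M, v) = -4/3 + M/4 (A(M, v) = 4*(-1/3) + M*(1/4) = -4/3 + M/4)
D(t) = 5 + t (D(t) = 5 - (-1)*t = 5 + t)
u(b) = -1/3 + b/4 (u(b) = -4 + (5 + (-4/3 + b/4)) = -4 + (11/3 + b/4) = -1/3 + b/4)
(9737 + u(-16)) - 16432 = (9737 + (-1/3 + (1/4)*(-16))) - 16432 = (9737 + (-1/3 - 4)) - 16432 = (9737 - 13/3) - 16432 = 29198/3 - 16432 = -20098/3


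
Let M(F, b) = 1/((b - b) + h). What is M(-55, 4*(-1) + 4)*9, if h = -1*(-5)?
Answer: 9/5 ≈ 1.8000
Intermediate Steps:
h = 5
M(F, b) = 1/5 (M(F, b) = 1/((b - b) + 5) = 1/(0 + 5) = 1/5)
M(-55, 4*(-1) + 4)*9 = (1/5)*9 = 9/5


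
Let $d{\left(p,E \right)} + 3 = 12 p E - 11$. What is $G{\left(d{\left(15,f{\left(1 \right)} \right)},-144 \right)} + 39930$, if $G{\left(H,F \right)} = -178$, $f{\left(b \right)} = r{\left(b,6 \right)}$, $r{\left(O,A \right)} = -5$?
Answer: $39752$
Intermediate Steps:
$f{\left(b \right)} = -5$
$d{\left(p,E \right)} = -14 + 12 E p$ ($d{\left(p,E \right)} = -3 + \left(12 p E - 11\right) = -3 + \left(12 E p - 11\right) = -3 + \left(-11 + 12 E p\right) = -14 + 12 E p$)
$G{\left(d{\left(15,f{\left(1 \right)} \right)},-144 \right)} + 39930 = -178 + 39930 = 39752$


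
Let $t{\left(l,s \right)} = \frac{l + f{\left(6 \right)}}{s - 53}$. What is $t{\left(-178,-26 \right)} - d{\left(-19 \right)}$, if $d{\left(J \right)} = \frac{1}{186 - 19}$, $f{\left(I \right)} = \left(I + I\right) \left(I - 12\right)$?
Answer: $\frac{41671}{13193} \approx 3.1586$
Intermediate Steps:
$f{\left(I \right)} = 2 I \left(-12 + I\right)$
$t{\left(l,s \right)} = \frac{-72 + l}{-53 + s}$ ($t{\left(l,s \right)} = \frac{l + 2 \cdot 6 \left(-12 + 6\right)}{s - 53} = \frac{l + 2 \cdot 6 \left(-6\right)}{-53 + s} = \frac{l - 72}{-53 + s} = \frac{-72 + l}{-53 + s}$)
$d{\left(J \right)} = \frac{1}{167}$
$t{\left(-178,-26 \right)} - d{\left(-19 \right)} = \frac{-72 - 178}{-53 - 26} - \frac{1}{167} = \frac{1}{-79} \left(-250\right) - \frac{1}{167} = \left(- \frac{1}{79}\right) \left(-250\right) - \frac{1}{167} = \frac{250}{79} - \frac{1}{167} = \frac{41671}{13193}$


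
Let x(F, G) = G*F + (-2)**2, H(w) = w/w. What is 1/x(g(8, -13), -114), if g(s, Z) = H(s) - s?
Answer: 1/802 ≈ 0.0012469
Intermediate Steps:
H(w) = 1
g(s, Z) = 1 - s
x(F, G) = 4 + F*G (x(F, G) = F*G + 4 = 4 + F*G)
1/x(g(8, -13), -114) = 1/(4 + (1 - 1*8)*(-114)) = 1/(4 + (1 - 8)*(-114)) = 1/(4 - 7*(-114)) = 1/(4 + 798) = 1/802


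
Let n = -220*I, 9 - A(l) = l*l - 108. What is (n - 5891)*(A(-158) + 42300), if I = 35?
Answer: -237203723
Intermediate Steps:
A(l) = 117 - l**2 (A(l) = 9 - (l*l - 108) = 9 - (l**2 - 108) = 9 - (-108 + l**2) = 9 + (108 - l**2) = 117 - l**2)
n = -7700 (n = -220*35 = -7700)
(n - 5891)*(A(-158) + 42300) = (-7700 - 5891)*((117 - 1*(-158)**2) + 42300) = -13591*((117 - 1*24964) + 42300) = -13591*((117 - 24964) + 42300) = -13591*(-24847 + 42300) = -13591*17453 = -237203723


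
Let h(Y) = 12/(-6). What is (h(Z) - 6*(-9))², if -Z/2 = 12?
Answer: 2704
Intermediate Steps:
Z = -24 (Z = -2*12 = -24)
h(Y) = -2 (h(Y) = 12*(-⅙) = -2)
(h(Z) - 6*(-9))² = (-2 - 6*(-9))² = (-2 + 54)² = 52² = 2704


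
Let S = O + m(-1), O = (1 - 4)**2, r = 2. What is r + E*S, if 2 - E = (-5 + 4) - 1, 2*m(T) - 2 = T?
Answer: 40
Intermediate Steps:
m(T) = 1 + T/2
O = 9 (O = (-3)**2 = 9)
E = 4 (E = 2 - ((-5 + 4) - 1) = 2 - (-1 - 1) = 2 - 1*(-2) = 2 + 2 = 4)
S = 19/2 (S = 9 + (1 + (1/2)*(-1)) = 9 + (1 - 1/2) = 9 + 1/2 = 19/2 ≈ 9.5000)
r + E*S = 2 + 4*(19/2) = 2 + 38 = 40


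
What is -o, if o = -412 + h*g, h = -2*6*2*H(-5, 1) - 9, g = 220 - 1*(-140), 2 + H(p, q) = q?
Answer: -4988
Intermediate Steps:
H(p, q) = -2 + q
g = 360 (g = 220 + 140 = 360)
h = 15 (h = -2*6*2*(-2 + 1) - 9 = -24*(-1) - 9 = -2*(-12) - 9 = 24 - 9 = 15)
o = 4988 (o = -412 + 15*360 = -412 + 5400 = 4988)
-o = -1*4988 = -4988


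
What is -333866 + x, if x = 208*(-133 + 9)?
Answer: -359658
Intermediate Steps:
x = -25792 (x = 208*(-124) = -25792)
-333866 + x = -333866 - 25792 = -359658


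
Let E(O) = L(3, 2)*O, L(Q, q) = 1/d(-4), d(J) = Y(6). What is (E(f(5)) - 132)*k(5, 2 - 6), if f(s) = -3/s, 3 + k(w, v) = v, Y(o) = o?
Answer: 9247/10 ≈ 924.70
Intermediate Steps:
k(w, v) = -3 + v
d(J) = 6
L(Q, q) = ⅙ (L(Q, q) = 1/6 = ⅙)
E(O) = O/6
(E(f(5)) - 132)*k(5, 2 - 6) = ((-3/5)/6 - 132)*(-3 + (2 - 6)) = ((-3*⅕)/6 - 132)*(-3 - 4) = ((⅙)*(-⅗) - 132)*(-7) = (-⅒ - 132)*(-7) = -1321/10*(-7) = 9247/10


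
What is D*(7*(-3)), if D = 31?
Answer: -651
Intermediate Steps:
D*(7*(-3)) = 31*(7*(-3)) = 31*(-21) = -651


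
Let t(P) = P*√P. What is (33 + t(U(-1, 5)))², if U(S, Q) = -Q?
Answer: 964 - 330*I*√5 ≈ 964.0 - 737.9*I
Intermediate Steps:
t(P) = P^(3/2)
(33 + t(U(-1, 5)))² = (33 + (-1*5)^(3/2))² = (33 + (-5)^(3/2))² = (33 - 5*I*√5)²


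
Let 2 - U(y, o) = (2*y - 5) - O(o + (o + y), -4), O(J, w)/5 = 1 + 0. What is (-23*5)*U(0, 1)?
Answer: -1380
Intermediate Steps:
O(J, w) = 5 (O(J, w) = 5*(1 + 0) = 5*1 = 5)
U(y, o) = 12 - 2*y (U(y, o) = 2 - ((2*y - 5) - 1*5) = 2 - ((-5 + 2*y) - 5) = 2 - (-10 + 2*y) = 2 + (10 - 2*y) = 12 - 2*y)
(-23*5)*U(0, 1) = (-23*5)*(12 - 2*0) = -115*(12 + 0) = -115*12 = -1380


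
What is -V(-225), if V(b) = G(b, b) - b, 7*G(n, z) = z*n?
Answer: -52200/7 ≈ -7457.1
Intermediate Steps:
G(n, z) = n*z/7 (G(n, z) = (z*n)/7 = (n*z)/7 = n*z/7)
V(b) = -b + b²/7 (V(b) = b*b/7 - b = b²/7 - b = -b + b²/7)
-V(-225) = -(-225)*(-7 - 225)/7 = -(-225)*(-232)/7 = -1*52200/7 = -52200/7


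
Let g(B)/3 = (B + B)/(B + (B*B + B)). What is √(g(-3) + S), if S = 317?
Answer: √311 ≈ 17.635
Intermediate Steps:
g(B) = 6*B/(B² + 2*B) (g(B) = 3*((B + B)/(B + (B*B + B))) = 3*((2*B)/(B + (B² + B))) = 3*((2*B)/(B + (B + B²))) = 3*((2*B)/(B² + 2*B)) = 3*(2*B/(B² + 2*B)) = 6*B/(B² + 2*B))
√(g(-3) + S) = √(6/(2 - 3) + 317) = √(6/(-1) + 317) = √(6*(-1) + 317) = √(-6 + 317) = √311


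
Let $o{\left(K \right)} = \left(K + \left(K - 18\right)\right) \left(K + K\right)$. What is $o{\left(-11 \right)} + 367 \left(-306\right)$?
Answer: $-111422$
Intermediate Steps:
$o{\left(K \right)} = 2 K \left(-18 + 2 K\right)$ ($o{\left(K \right)} = \left(K + \left(-18 + K\right)\right) 2 K = \left(-18 + 2 K\right) 2 K = 2 K \left(-18 + 2 K\right)$)
$o{\left(-11 \right)} + 367 \left(-306\right) = 4 \left(-11\right) \left(-9 - 11\right) + 367 \left(-306\right) = 4 \left(-11\right) \left(-20\right) - 112302 = 880 - 112302 = -111422$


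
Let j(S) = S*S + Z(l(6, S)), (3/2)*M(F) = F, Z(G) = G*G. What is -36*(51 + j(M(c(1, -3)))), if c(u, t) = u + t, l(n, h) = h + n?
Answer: -2684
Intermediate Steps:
Z(G) = G²
c(u, t) = t + u
M(F) = 2*F/3
j(S) = S² + (6 + S)² (j(S) = S*S + (S + 6)² = S² + (6 + S)²)
-36*(51 + j(M(c(1, -3)))) = -36*(51 + ((2*(-3 + 1)/3)² + (6 + 2*(-3 + 1)/3)²)) = -36*(51 + (((⅔)*(-2))² + (6 + (⅔)*(-2))²)) = -36*(51 + ((-4/3)² + (6 - 4/3)²)) = -36*(51 + (16/9 + (14/3)²)) = -36*(51 + (16/9 + 196/9)) = -36*(51 + 212/9) = -36*671/9 = -2684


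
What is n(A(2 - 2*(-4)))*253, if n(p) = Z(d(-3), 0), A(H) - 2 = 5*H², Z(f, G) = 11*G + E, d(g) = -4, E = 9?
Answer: 2277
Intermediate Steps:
Z(f, G) = 9 + 11*G (Z(f, G) = 11*G + 9 = 9 + 11*G)
A(H) = 2 + 5*H²
n(p) = 9 (n(p) = 9 + 11*0 = 9 + 0 = 9)
n(A(2 - 2*(-4)))*253 = 9*253 = 2277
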